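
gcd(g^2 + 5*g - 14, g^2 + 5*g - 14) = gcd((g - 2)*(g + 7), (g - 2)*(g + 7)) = g^2 + 5*g - 14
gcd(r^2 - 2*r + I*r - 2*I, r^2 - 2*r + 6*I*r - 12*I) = r - 2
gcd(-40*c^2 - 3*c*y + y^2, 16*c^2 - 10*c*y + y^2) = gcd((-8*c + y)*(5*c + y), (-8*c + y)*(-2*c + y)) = -8*c + y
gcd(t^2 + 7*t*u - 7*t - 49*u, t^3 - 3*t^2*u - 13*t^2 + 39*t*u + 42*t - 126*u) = t - 7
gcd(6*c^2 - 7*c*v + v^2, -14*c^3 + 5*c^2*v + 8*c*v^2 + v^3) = -c + v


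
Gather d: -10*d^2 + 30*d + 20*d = -10*d^2 + 50*d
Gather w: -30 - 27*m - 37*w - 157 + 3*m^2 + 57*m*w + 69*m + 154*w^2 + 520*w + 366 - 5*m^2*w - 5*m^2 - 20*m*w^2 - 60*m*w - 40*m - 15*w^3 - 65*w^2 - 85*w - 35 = -2*m^2 + 2*m - 15*w^3 + w^2*(89 - 20*m) + w*(-5*m^2 - 3*m + 398) + 144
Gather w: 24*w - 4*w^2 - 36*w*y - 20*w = -4*w^2 + w*(4 - 36*y)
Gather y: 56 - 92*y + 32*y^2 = 32*y^2 - 92*y + 56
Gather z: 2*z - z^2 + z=-z^2 + 3*z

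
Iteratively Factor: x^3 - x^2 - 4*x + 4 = (x + 2)*(x^2 - 3*x + 2) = (x - 2)*(x + 2)*(x - 1)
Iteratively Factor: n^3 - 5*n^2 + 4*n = (n - 4)*(n^2 - n) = n*(n - 4)*(n - 1)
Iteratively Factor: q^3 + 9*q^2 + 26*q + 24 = (q + 2)*(q^2 + 7*q + 12) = (q + 2)*(q + 4)*(q + 3)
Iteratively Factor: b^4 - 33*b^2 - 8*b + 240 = (b - 3)*(b^3 + 3*b^2 - 24*b - 80) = (b - 3)*(b + 4)*(b^2 - b - 20) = (b - 3)*(b + 4)^2*(b - 5)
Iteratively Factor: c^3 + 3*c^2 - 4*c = (c + 4)*(c^2 - c) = (c - 1)*(c + 4)*(c)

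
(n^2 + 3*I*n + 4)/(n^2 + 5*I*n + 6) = (n + 4*I)/(n + 6*I)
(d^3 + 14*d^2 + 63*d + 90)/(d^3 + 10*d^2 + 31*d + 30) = (d + 6)/(d + 2)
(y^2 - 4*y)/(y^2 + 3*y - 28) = y/(y + 7)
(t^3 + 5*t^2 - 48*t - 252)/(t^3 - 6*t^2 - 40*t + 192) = (t^2 - t - 42)/(t^2 - 12*t + 32)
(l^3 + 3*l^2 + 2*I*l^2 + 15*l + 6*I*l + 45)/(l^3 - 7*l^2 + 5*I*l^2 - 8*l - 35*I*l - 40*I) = (l^2 + 3*l*(1 - I) - 9*I)/(l^2 - 7*l - 8)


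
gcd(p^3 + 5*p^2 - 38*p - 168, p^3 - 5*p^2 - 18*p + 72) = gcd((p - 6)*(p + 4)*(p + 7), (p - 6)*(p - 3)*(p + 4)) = p^2 - 2*p - 24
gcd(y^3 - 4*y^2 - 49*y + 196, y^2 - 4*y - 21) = y - 7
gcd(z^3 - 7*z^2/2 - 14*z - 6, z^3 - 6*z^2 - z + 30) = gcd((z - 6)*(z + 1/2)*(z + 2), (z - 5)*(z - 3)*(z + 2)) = z + 2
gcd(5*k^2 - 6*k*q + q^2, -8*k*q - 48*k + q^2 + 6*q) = 1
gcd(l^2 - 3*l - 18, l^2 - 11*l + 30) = l - 6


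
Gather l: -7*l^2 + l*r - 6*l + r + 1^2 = -7*l^2 + l*(r - 6) + r + 1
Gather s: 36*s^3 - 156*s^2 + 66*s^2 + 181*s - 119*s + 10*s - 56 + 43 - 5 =36*s^3 - 90*s^2 + 72*s - 18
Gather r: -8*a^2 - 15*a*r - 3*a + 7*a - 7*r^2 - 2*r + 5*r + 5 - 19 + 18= -8*a^2 + 4*a - 7*r^2 + r*(3 - 15*a) + 4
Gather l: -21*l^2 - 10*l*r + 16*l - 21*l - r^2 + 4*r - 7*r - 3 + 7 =-21*l^2 + l*(-10*r - 5) - r^2 - 3*r + 4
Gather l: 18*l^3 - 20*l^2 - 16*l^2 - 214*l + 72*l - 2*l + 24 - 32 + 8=18*l^3 - 36*l^2 - 144*l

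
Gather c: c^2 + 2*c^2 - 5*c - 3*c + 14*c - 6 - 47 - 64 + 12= 3*c^2 + 6*c - 105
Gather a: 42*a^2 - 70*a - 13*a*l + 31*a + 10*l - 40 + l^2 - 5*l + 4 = 42*a^2 + a*(-13*l - 39) + l^2 + 5*l - 36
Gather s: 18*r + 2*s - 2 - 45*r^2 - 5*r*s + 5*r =-45*r^2 + 23*r + s*(2 - 5*r) - 2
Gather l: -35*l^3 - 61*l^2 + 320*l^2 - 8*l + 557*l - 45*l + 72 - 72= -35*l^3 + 259*l^2 + 504*l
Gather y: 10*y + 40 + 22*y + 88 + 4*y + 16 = 36*y + 144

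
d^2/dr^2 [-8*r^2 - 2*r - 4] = -16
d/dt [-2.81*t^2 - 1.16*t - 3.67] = -5.62*t - 1.16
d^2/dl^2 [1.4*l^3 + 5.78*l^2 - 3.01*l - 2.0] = 8.4*l + 11.56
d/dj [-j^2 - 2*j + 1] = -2*j - 2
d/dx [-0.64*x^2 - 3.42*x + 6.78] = -1.28*x - 3.42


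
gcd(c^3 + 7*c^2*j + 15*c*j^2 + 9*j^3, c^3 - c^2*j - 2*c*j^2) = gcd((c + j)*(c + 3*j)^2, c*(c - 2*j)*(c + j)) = c + j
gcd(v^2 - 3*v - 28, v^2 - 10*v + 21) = v - 7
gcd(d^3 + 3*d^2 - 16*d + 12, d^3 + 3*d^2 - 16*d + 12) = d^3 + 3*d^2 - 16*d + 12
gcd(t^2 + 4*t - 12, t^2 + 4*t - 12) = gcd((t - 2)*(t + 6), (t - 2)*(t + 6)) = t^2 + 4*t - 12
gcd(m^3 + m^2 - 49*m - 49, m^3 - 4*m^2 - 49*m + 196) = m^2 - 49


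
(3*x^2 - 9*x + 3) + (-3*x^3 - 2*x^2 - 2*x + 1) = -3*x^3 + x^2 - 11*x + 4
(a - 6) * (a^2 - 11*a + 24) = a^3 - 17*a^2 + 90*a - 144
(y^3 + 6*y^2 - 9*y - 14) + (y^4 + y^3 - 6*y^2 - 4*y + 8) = y^4 + 2*y^3 - 13*y - 6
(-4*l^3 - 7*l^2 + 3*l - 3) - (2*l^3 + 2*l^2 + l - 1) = -6*l^3 - 9*l^2 + 2*l - 2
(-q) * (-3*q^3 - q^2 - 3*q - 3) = 3*q^4 + q^3 + 3*q^2 + 3*q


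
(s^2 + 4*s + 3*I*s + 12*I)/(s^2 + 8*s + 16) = (s + 3*I)/(s + 4)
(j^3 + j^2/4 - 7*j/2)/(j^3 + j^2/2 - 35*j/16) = 4*(4*j^2 + j - 14)/(16*j^2 + 8*j - 35)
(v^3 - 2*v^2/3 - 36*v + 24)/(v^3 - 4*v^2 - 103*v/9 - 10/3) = 3*(3*v^2 + 16*v - 12)/(9*v^2 + 18*v + 5)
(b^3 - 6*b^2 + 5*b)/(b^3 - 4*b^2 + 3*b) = (b - 5)/(b - 3)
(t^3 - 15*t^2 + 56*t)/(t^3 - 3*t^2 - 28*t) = (t - 8)/(t + 4)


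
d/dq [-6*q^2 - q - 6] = -12*q - 1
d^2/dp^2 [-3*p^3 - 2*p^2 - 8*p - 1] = -18*p - 4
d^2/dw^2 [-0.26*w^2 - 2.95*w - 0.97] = -0.520000000000000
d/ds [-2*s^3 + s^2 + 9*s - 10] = -6*s^2 + 2*s + 9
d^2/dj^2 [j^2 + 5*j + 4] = 2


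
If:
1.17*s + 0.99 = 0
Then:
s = -0.85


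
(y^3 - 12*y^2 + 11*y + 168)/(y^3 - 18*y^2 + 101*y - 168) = (y + 3)/(y - 3)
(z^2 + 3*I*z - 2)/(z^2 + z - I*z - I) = (z^2 + 3*I*z - 2)/(z^2 + z - I*z - I)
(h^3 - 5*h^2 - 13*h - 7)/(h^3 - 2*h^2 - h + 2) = (h^2 - 6*h - 7)/(h^2 - 3*h + 2)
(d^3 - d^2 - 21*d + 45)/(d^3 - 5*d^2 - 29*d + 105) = (d - 3)/(d - 7)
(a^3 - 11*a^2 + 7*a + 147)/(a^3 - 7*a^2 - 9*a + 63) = (a - 7)/(a - 3)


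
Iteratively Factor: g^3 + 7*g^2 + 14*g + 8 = (g + 1)*(g^2 + 6*g + 8) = (g + 1)*(g + 2)*(g + 4)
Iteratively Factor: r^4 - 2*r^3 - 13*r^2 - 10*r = (r + 2)*(r^3 - 4*r^2 - 5*r) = r*(r + 2)*(r^2 - 4*r - 5) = r*(r - 5)*(r + 2)*(r + 1)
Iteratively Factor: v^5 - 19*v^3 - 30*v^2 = (v)*(v^4 - 19*v^2 - 30*v) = v*(v - 5)*(v^3 + 5*v^2 + 6*v) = v*(v - 5)*(v + 3)*(v^2 + 2*v) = v*(v - 5)*(v + 2)*(v + 3)*(v)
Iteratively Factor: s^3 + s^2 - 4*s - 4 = (s + 2)*(s^2 - s - 2) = (s + 1)*(s + 2)*(s - 2)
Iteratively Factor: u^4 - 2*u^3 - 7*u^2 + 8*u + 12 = (u - 2)*(u^3 - 7*u - 6) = (u - 3)*(u - 2)*(u^2 + 3*u + 2) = (u - 3)*(u - 2)*(u + 2)*(u + 1)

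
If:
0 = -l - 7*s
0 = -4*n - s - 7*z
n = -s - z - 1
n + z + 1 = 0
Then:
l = 0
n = -7/3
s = 0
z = 4/3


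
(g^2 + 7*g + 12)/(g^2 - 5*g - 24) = (g + 4)/(g - 8)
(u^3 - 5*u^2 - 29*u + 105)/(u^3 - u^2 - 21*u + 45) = (u - 7)/(u - 3)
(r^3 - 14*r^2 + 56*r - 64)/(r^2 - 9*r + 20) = (r^2 - 10*r + 16)/(r - 5)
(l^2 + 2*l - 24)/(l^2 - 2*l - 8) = (l + 6)/(l + 2)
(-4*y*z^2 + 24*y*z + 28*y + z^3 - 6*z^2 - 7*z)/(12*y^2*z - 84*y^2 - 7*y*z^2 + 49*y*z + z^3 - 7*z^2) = (-z - 1)/(3*y - z)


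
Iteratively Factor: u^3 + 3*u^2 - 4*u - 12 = (u + 2)*(u^2 + u - 6) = (u - 2)*(u + 2)*(u + 3)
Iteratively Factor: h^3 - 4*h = (h)*(h^2 - 4) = h*(h + 2)*(h - 2)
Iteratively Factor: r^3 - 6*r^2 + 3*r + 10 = (r - 5)*(r^2 - r - 2) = (r - 5)*(r + 1)*(r - 2)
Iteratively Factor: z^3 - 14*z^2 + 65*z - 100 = (z - 5)*(z^2 - 9*z + 20) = (z - 5)^2*(z - 4)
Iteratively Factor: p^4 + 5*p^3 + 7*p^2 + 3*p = (p + 3)*(p^3 + 2*p^2 + p) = (p + 1)*(p + 3)*(p^2 + p) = (p + 1)^2*(p + 3)*(p)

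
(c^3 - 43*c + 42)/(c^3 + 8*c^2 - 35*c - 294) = (c - 1)/(c + 7)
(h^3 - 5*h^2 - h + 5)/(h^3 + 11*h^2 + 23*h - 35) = (h^2 - 4*h - 5)/(h^2 + 12*h + 35)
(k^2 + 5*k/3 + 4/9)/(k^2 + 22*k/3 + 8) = (k + 1/3)/(k + 6)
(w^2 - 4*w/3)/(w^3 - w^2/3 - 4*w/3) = 1/(w + 1)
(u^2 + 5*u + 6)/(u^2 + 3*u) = (u + 2)/u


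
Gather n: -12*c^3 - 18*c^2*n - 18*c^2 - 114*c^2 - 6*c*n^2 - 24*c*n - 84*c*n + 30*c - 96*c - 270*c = -12*c^3 - 132*c^2 - 6*c*n^2 - 336*c + n*(-18*c^2 - 108*c)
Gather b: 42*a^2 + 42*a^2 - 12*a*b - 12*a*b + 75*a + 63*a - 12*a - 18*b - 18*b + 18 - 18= 84*a^2 + 126*a + b*(-24*a - 36)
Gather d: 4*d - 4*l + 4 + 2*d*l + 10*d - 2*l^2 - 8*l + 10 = d*(2*l + 14) - 2*l^2 - 12*l + 14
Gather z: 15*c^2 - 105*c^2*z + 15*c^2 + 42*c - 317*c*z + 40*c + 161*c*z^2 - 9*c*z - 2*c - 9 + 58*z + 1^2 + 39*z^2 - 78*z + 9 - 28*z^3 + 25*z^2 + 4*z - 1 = 30*c^2 + 80*c - 28*z^3 + z^2*(161*c + 64) + z*(-105*c^2 - 326*c - 16)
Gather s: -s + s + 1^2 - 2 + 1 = 0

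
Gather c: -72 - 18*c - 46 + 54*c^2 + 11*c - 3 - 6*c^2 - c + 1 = 48*c^2 - 8*c - 120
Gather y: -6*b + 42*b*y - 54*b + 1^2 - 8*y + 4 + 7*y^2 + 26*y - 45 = -60*b + 7*y^2 + y*(42*b + 18) - 40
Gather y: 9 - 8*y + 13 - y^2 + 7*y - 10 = -y^2 - y + 12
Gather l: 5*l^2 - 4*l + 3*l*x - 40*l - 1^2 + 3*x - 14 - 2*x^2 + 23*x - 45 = 5*l^2 + l*(3*x - 44) - 2*x^2 + 26*x - 60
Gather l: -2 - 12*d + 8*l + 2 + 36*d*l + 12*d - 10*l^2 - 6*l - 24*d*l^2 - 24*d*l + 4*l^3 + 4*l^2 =4*l^3 + l^2*(-24*d - 6) + l*(12*d + 2)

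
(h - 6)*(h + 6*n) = h^2 + 6*h*n - 6*h - 36*n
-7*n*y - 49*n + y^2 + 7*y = (-7*n + y)*(y + 7)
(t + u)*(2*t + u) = 2*t^2 + 3*t*u + u^2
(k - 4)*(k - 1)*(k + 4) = k^3 - k^2 - 16*k + 16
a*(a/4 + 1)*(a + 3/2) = a^3/4 + 11*a^2/8 + 3*a/2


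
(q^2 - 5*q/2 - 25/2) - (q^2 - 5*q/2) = -25/2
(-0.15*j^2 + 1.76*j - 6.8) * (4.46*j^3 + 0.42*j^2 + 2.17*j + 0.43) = -0.669*j^5 + 7.7866*j^4 - 29.9143*j^3 + 0.8987*j^2 - 13.9992*j - 2.924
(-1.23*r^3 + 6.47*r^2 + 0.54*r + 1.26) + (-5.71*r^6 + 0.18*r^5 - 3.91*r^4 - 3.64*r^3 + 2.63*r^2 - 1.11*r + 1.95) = -5.71*r^6 + 0.18*r^5 - 3.91*r^4 - 4.87*r^3 + 9.1*r^2 - 0.57*r + 3.21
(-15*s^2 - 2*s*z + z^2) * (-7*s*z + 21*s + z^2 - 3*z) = 105*s^3*z - 315*s^3 - s^2*z^2 + 3*s^2*z - 9*s*z^3 + 27*s*z^2 + z^4 - 3*z^3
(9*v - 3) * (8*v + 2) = 72*v^2 - 6*v - 6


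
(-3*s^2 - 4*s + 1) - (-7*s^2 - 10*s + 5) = 4*s^2 + 6*s - 4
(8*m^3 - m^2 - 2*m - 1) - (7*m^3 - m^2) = m^3 - 2*m - 1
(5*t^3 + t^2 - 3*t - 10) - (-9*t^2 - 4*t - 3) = 5*t^3 + 10*t^2 + t - 7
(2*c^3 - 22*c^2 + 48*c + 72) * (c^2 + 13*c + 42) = 2*c^5 + 4*c^4 - 154*c^3 - 228*c^2 + 2952*c + 3024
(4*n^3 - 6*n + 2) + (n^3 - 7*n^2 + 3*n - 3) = 5*n^3 - 7*n^2 - 3*n - 1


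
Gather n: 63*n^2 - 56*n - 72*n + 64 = 63*n^2 - 128*n + 64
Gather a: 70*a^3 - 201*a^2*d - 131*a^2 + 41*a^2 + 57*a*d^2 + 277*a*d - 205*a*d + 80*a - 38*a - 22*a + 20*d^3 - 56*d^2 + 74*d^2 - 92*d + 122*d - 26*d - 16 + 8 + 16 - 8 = 70*a^3 + a^2*(-201*d - 90) + a*(57*d^2 + 72*d + 20) + 20*d^3 + 18*d^2 + 4*d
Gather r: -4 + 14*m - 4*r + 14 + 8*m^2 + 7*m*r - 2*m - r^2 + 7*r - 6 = 8*m^2 + 12*m - r^2 + r*(7*m + 3) + 4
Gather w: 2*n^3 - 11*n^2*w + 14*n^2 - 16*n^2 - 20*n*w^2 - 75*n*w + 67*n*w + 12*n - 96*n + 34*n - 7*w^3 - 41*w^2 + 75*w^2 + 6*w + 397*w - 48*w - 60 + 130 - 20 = 2*n^3 - 2*n^2 - 50*n - 7*w^3 + w^2*(34 - 20*n) + w*(-11*n^2 - 8*n + 355) + 50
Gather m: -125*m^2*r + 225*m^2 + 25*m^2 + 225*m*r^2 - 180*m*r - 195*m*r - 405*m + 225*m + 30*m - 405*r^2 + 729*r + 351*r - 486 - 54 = m^2*(250 - 125*r) + m*(225*r^2 - 375*r - 150) - 405*r^2 + 1080*r - 540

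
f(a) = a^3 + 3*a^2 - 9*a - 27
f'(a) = 3*a^2 + 6*a - 9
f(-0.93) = -16.84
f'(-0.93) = -11.99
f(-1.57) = -9.35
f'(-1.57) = -11.03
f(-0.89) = -17.32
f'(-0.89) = -11.96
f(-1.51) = -10.01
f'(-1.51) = -11.22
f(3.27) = 10.61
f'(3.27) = 42.70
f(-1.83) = -6.61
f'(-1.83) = -9.93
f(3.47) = 19.67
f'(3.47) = 47.94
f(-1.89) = -6.02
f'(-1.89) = -9.62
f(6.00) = 243.00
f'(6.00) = 135.00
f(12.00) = 2025.00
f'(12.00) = 495.00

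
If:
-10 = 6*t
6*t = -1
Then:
No Solution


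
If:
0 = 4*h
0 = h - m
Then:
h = 0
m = 0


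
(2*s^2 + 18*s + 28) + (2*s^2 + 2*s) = 4*s^2 + 20*s + 28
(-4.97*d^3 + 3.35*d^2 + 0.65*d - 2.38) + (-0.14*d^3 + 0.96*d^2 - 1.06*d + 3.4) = -5.11*d^3 + 4.31*d^2 - 0.41*d + 1.02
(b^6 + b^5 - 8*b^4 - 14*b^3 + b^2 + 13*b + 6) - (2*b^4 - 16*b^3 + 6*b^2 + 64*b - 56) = b^6 + b^5 - 10*b^4 + 2*b^3 - 5*b^2 - 51*b + 62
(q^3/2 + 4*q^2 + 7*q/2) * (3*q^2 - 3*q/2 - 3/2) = 3*q^5/2 + 45*q^4/4 + 15*q^3/4 - 45*q^2/4 - 21*q/4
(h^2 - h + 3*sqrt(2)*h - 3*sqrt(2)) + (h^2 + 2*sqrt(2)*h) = 2*h^2 - h + 5*sqrt(2)*h - 3*sqrt(2)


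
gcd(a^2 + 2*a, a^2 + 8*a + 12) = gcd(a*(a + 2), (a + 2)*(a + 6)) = a + 2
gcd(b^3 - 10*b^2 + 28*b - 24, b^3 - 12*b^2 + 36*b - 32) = b^2 - 4*b + 4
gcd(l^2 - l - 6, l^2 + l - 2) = l + 2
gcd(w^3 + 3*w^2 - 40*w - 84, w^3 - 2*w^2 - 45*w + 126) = w^2 + w - 42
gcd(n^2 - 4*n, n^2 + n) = n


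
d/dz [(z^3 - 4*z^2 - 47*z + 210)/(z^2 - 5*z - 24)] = (z^4 - 10*z^3 - 5*z^2 - 228*z + 2178)/(z^4 - 10*z^3 - 23*z^2 + 240*z + 576)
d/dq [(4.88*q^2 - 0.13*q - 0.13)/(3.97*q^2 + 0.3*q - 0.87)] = (1.9801*q^2 - 7.459*q + 0.1521)/(15.7609*q^4 + 2.382*q^3 - 6.8178*q^2 - 0.522*q + 0.7569)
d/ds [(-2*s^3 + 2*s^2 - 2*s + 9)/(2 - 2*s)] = (4*s^3 - 8*s^2 + 4*s + 7)/(2*(s^2 - 2*s + 1))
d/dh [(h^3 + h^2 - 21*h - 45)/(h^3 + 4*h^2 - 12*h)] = 3*(h^4 + 6*h^3 + 69*h^2 + 120*h - 180)/(h^2*(h^4 + 8*h^3 - 8*h^2 - 96*h + 144))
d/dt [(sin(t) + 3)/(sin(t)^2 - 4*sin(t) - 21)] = -cos(t)/(sin(t) - 7)^2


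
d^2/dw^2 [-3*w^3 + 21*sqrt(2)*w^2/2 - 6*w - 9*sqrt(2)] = -18*w + 21*sqrt(2)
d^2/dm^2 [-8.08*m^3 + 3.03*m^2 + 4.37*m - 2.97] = 6.06 - 48.48*m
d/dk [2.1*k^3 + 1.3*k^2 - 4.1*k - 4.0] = 6.3*k^2 + 2.6*k - 4.1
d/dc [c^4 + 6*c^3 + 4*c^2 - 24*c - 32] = 4*c^3 + 18*c^2 + 8*c - 24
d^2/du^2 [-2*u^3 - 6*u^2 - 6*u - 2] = -12*u - 12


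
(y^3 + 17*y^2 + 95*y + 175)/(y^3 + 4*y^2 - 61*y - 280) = (y + 5)/(y - 8)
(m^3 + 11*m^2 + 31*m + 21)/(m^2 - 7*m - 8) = (m^2 + 10*m + 21)/(m - 8)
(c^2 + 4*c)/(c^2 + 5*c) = (c + 4)/(c + 5)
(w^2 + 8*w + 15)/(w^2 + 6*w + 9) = (w + 5)/(w + 3)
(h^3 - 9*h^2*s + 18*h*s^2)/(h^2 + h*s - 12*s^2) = h*(h - 6*s)/(h + 4*s)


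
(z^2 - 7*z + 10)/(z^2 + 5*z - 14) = (z - 5)/(z + 7)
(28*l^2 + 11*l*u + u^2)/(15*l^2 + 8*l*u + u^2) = (28*l^2 + 11*l*u + u^2)/(15*l^2 + 8*l*u + u^2)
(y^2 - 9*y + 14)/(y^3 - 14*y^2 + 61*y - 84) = (y - 2)/(y^2 - 7*y + 12)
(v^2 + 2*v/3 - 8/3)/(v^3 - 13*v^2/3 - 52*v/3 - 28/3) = (3*v - 4)/(3*v^2 - 19*v - 14)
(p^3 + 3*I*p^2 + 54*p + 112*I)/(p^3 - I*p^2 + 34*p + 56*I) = (p + 8*I)/(p + 4*I)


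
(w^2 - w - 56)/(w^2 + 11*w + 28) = (w - 8)/(w + 4)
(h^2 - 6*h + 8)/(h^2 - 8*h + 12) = (h - 4)/(h - 6)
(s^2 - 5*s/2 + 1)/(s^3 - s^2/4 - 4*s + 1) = 2*(2*s - 1)/(4*s^2 + 7*s - 2)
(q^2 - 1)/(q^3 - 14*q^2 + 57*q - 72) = (q^2 - 1)/(q^3 - 14*q^2 + 57*q - 72)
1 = 1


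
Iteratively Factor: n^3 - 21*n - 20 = (n + 1)*(n^2 - n - 20) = (n + 1)*(n + 4)*(n - 5)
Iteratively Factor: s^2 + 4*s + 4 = (s + 2)*(s + 2)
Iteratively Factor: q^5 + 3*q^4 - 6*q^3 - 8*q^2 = (q)*(q^4 + 3*q^3 - 6*q^2 - 8*q) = q*(q + 1)*(q^3 + 2*q^2 - 8*q) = q^2*(q + 1)*(q^2 + 2*q - 8) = q^2*(q + 1)*(q + 4)*(q - 2)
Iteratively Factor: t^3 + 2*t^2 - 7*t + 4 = (t - 1)*(t^2 + 3*t - 4) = (t - 1)*(t + 4)*(t - 1)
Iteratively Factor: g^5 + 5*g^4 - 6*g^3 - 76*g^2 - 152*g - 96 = (g + 2)*(g^4 + 3*g^3 - 12*g^2 - 52*g - 48) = (g + 2)*(g + 3)*(g^3 - 12*g - 16) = (g + 2)^2*(g + 3)*(g^2 - 2*g - 8) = (g + 2)^3*(g + 3)*(g - 4)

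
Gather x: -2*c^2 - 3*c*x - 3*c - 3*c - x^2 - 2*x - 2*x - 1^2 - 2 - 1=-2*c^2 - 6*c - x^2 + x*(-3*c - 4) - 4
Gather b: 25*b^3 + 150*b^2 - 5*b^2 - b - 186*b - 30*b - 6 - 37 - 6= 25*b^3 + 145*b^2 - 217*b - 49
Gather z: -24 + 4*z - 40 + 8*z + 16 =12*z - 48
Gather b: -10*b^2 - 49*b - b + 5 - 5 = -10*b^2 - 50*b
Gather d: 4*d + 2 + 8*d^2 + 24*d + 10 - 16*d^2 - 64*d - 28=-8*d^2 - 36*d - 16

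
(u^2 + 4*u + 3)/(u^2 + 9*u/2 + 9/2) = 2*(u + 1)/(2*u + 3)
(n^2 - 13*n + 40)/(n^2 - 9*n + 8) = (n - 5)/(n - 1)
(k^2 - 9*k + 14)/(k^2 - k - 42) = (k - 2)/(k + 6)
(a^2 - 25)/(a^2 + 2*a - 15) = (a - 5)/(a - 3)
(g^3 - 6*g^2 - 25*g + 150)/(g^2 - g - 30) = g - 5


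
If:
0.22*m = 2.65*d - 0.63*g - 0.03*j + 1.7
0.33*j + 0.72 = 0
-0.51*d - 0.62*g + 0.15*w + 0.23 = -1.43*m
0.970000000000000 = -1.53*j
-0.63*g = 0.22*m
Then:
No Solution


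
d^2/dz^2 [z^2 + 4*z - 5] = 2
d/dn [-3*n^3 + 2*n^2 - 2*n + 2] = -9*n^2 + 4*n - 2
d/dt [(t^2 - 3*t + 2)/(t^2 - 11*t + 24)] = 2*(-4*t^2 + 22*t - 25)/(t^4 - 22*t^3 + 169*t^2 - 528*t + 576)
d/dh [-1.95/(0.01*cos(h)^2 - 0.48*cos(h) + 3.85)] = (0.936 - 0.039*cos(h))*sin(h)/(0.01*cos(h)^2 - 0.48*cos(h) + 3.85)^2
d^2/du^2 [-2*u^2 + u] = -4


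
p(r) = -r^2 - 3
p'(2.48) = -4.96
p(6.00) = -39.00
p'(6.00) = -12.00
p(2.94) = -11.64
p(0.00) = -3.00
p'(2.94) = -5.88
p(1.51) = -5.28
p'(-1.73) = 3.46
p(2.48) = -9.15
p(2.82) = -10.95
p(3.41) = -14.63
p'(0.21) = -0.42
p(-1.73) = -5.99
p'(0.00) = 0.00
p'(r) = -2*r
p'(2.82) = -5.64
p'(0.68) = -1.36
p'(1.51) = -3.02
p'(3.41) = -6.82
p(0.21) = -3.04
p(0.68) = -3.46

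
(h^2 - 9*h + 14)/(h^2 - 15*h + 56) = (h - 2)/(h - 8)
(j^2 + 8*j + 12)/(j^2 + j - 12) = (j^2 + 8*j + 12)/(j^2 + j - 12)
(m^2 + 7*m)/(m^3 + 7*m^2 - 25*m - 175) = m/(m^2 - 25)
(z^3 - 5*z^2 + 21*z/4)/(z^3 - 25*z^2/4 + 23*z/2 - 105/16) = 4*z/(4*z - 5)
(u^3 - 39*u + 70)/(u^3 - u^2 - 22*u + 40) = (u^2 + 2*u - 35)/(u^2 + u - 20)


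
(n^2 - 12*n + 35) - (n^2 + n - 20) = 55 - 13*n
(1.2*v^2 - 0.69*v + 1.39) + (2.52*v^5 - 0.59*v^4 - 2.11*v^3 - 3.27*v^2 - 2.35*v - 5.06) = 2.52*v^5 - 0.59*v^4 - 2.11*v^3 - 2.07*v^2 - 3.04*v - 3.67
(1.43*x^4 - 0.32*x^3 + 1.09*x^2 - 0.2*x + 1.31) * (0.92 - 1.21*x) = -1.7303*x^5 + 1.7028*x^4 - 1.6133*x^3 + 1.2448*x^2 - 1.7691*x + 1.2052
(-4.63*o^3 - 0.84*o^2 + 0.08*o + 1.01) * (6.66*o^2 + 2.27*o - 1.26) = -30.8358*o^5 - 16.1045*o^4 + 4.4598*o^3 + 7.9666*o^2 + 2.1919*o - 1.2726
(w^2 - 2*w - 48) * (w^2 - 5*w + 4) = w^4 - 7*w^3 - 34*w^2 + 232*w - 192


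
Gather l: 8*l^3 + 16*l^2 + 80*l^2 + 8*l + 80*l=8*l^3 + 96*l^2 + 88*l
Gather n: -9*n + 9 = 9 - 9*n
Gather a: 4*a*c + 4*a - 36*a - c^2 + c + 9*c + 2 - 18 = a*(4*c - 32) - c^2 + 10*c - 16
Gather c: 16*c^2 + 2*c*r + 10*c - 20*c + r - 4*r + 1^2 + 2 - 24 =16*c^2 + c*(2*r - 10) - 3*r - 21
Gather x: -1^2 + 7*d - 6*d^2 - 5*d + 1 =-6*d^2 + 2*d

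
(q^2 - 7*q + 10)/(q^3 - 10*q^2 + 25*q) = (q - 2)/(q*(q - 5))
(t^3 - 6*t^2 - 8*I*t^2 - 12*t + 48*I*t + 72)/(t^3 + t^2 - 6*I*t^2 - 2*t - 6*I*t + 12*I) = (t^2 - 2*t*(3 + I) + 12*I)/(t^2 + t - 2)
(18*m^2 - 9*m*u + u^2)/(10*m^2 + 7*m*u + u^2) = (18*m^2 - 9*m*u + u^2)/(10*m^2 + 7*m*u + u^2)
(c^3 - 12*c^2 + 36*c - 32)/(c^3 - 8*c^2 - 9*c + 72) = (c^2 - 4*c + 4)/(c^2 - 9)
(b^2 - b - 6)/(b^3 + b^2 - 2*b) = (b - 3)/(b*(b - 1))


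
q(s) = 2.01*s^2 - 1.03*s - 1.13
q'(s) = 4.02*s - 1.03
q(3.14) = 15.45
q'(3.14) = 11.59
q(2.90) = 12.79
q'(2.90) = 10.63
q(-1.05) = 2.17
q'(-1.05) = -5.25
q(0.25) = -1.26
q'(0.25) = -0.03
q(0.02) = -1.15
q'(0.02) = -0.95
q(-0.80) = 0.98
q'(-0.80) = -4.25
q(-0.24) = -0.77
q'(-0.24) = -1.99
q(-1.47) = 4.73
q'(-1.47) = -6.94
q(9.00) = 152.41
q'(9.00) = 35.15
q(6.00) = 65.05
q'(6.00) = 23.09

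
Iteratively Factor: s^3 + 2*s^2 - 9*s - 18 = (s - 3)*(s^2 + 5*s + 6) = (s - 3)*(s + 2)*(s + 3)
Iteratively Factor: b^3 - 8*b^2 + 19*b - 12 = (b - 1)*(b^2 - 7*b + 12) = (b - 3)*(b - 1)*(b - 4)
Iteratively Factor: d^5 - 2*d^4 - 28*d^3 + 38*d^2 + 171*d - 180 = (d + 4)*(d^4 - 6*d^3 - 4*d^2 + 54*d - 45) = (d - 3)*(d + 4)*(d^3 - 3*d^2 - 13*d + 15) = (d - 3)*(d - 1)*(d + 4)*(d^2 - 2*d - 15) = (d - 5)*(d - 3)*(d - 1)*(d + 4)*(d + 3)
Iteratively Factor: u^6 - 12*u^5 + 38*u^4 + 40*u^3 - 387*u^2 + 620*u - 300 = (u - 5)*(u^5 - 7*u^4 + 3*u^3 + 55*u^2 - 112*u + 60) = (u - 5)^2*(u^4 - 2*u^3 - 7*u^2 + 20*u - 12) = (u - 5)^2*(u - 1)*(u^3 - u^2 - 8*u + 12) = (u - 5)^2*(u - 1)*(u + 3)*(u^2 - 4*u + 4) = (u - 5)^2*(u - 2)*(u - 1)*(u + 3)*(u - 2)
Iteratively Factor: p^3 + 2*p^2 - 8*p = (p - 2)*(p^2 + 4*p) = p*(p - 2)*(p + 4)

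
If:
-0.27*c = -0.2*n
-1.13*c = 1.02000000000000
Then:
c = -0.90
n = -1.22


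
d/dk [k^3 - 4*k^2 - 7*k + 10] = 3*k^2 - 8*k - 7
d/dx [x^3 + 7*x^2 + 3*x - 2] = 3*x^2 + 14*x + 3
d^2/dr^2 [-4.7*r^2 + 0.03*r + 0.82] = -9.40000000000000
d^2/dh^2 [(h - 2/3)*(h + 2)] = 2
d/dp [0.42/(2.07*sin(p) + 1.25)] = -0.8694*cos(p)/(2.07*sin(p) + 1.25)^2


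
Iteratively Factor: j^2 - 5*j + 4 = (j - 1)*(j - 4)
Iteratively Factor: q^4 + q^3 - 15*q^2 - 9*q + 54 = (q - 3)*(q^3 + 4*q^2 - 3*q - 18) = (q - 3)*(q + 3)*(q^2 + q - 6) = (q - 3)*(q + 3)^2*(q - 2)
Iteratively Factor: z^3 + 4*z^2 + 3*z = (z)*(z^2 + 4*z + 3) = z*(z + 1)*(z + 3)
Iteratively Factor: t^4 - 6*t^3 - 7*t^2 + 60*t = (t + 3)*(t^3 - 9*t^2 + 20*t) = (t - 4)*(t + 3)*(t^2 - 5*t) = t*(t - 4)*(t + 3)*(t - 5)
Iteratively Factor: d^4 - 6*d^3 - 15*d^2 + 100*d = (d + 4)*(d^3 - 10*d^2 + 25*d) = d*(d + 4)*(d^2 - 10*d + 25) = d*(d - 5)*(d + 4)*(d - 5)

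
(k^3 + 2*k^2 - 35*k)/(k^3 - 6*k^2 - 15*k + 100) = k*(k + 7)/(k^2 - k - 20)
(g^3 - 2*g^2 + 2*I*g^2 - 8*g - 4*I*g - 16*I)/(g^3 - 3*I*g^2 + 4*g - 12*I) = (g^2 - 2*g - 8)/(g^2 - 5*I*g - 6)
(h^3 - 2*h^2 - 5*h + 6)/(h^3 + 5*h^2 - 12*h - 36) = (h - 1)/(h + 6)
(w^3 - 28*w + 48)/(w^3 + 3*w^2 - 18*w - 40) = (w^2 + 4*w - 12)/(w^2 + 7*w + 10)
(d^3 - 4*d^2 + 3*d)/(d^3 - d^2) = (d - 3)/d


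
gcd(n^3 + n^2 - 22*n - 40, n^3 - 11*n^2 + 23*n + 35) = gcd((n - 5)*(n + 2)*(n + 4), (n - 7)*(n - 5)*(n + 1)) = n - 5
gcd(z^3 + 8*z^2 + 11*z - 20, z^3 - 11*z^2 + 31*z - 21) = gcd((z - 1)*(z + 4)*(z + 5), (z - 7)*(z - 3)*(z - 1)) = z - 1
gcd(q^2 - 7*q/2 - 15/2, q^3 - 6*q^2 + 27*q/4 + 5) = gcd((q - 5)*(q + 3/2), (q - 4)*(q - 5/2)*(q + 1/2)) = 1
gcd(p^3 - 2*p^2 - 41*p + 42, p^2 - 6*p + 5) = p - 1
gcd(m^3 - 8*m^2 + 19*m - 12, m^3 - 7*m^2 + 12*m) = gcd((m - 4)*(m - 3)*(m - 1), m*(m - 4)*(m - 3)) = m^2 - 7*m + 12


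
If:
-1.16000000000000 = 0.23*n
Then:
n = -5.04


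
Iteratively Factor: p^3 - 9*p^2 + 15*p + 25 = (p - 5)*(p^2 - 4*p - 5) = (p - 5)*(p + 1)*(p - 5)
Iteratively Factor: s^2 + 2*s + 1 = (s + 1)*(s + 1)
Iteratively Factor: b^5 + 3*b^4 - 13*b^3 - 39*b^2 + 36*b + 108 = (b - 2)*(b^4 + 5*b^3 - 3*b^2 - 45*b - 54) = (b - 3)*(b - 2)*(b^3 + 8*b^2 + 21*b + 18) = (b - 3)*(b - 2)*(b + 2)*(b^2 + 6*b + 9) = (b - 3)*(b - 2)*(b + 2)*(b + 3)*(b + 3)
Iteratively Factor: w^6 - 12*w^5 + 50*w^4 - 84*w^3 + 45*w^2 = (w - 3)*(w^5 - 9*w^4 + 23*w^3 - 15*w^2) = w*(w - 3)*(w^4 - 9*w^3 + 23*w^2 - 15*w) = w*(w - 3)*(w - 1)*(w^3 - 8*w^2 + 15*w) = w*(w - 5)*(w - 3)*(w - 1)*(w^2 - 3*w) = w*(w - 5)*(w - 3)^2*(w - 1)*(w)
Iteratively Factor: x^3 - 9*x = (x - 3)*(x^2 + 3*x) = (x - 3)*(x + 3)*(x)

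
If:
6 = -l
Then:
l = -6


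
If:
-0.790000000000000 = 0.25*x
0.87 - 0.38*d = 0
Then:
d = 2.29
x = -3.16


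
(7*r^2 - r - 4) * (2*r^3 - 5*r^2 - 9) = 14*r^5 - 37*r^4 - 3*r^3 - 43*r^2 + 9*r + 36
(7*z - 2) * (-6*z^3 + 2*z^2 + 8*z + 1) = -42*z^4 + 26*z^3 + 52*z^2 - 9*z - 2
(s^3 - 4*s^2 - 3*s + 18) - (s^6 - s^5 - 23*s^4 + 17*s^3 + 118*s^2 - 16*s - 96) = -s^6 + s^5 + 23*s^4 - 16*s^3 - 122*s^2 + 13*s + 114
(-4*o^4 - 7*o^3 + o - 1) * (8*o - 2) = -32*o^5 - 48*o^4 + 14*o^3 + 8*o^2 - 10*o + 2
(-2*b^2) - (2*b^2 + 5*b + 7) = -4*b^2 - 5*b - 7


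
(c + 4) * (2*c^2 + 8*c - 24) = 2*c^3 + 16*c^2 + 8*c - 96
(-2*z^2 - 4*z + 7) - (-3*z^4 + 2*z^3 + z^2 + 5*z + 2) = 3*z^4 - 2*z^3 - 3*z^2 - 9*z + 5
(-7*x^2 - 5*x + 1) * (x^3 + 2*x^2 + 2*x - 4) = -7*x^5 - 19*x^4 - 23*x^3 + 20*x^2 + 22*x - 4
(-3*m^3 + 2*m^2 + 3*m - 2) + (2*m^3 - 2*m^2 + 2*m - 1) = -m^3 + 5*m - 3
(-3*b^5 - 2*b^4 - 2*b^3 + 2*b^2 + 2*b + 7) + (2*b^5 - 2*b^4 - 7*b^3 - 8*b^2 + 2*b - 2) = -b^5 - 4*b^4 - 9*b^3 - 6*b^2 + 4*b + 5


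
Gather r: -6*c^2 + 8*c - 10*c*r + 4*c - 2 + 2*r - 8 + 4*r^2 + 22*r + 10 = -6*c^2 + 12*c + 4*r^2 + r*(24 - 10*c)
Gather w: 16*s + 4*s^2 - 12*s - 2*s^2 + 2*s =2*s^2 + 6*s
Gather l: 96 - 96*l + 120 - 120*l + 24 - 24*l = 240 - 240*l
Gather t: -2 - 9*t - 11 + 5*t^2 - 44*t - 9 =5*t^2 - 53*t - 22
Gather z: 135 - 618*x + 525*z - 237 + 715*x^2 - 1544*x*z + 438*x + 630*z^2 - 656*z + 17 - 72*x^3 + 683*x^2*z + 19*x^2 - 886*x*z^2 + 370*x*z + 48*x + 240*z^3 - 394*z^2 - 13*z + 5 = -72*x^3 + 734*x^2 - 132*x + 240*z^3 + z^2*(236 - 886*x) + z*(683*x^2 - 1174*x - 144) - 80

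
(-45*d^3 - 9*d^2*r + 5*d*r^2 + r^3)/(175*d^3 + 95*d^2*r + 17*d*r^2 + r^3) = (-9*d^2 + r^2)/(35*d^2 + 12*d*r + r^2)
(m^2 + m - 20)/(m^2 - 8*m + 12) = (m^2 + m - 20)/(m^2 - 8*m + 12)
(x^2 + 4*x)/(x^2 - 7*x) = (x + 4)/(x - 7)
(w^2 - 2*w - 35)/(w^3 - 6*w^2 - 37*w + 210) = (w + 5)/(w^2 + w - 30)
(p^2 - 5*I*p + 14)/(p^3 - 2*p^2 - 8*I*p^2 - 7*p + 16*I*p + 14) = (p + 2*I)/(p^2 - p*(2 + I) + 2*I)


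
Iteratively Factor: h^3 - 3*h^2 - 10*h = (h + 2)*(h^2 - 5*h) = (h - 5)*(h + 2)*(h)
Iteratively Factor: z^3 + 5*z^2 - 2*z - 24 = (z - 2)*(z^2 + 7*z + 12) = (z - 2)*(z + 3)*(z + 4)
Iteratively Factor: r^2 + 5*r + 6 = (r + 2)*(r + 3)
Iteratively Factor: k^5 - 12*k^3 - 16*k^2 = (k + 2)*(k^4 - 2*k^3 - 8*k^2) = (k + 2)^2*(k^3 - 4*k^2) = k*(k + 2)^2*(k^2 - 4*k) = k*(k - 4)*(k + 2)^2*(k)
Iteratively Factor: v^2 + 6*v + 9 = (v + 3)*(v + 3)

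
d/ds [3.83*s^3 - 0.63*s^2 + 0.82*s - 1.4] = 11.49*s^2 - 1.26*s + 0.82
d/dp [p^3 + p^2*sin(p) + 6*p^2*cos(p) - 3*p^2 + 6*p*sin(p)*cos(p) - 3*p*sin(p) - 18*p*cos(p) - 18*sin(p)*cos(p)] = -6*p^2*sin(p) + p^2*cos(p) + 3*p^2 + 20*p*sin(p) + 9*p*cos(p) + 6*p*cos(2*p) - 6*p - 3*sin(p) + 3*sin(2*p) - 18*cos(p) - 18*cos(2*p)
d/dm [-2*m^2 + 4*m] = 4 - 4*m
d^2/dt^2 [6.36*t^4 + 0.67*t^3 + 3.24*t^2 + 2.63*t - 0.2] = 76.32*t^2 + 4.02*t + 6.48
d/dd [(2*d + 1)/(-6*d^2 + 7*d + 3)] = (12*d^2 + 12*d - 1)/(36*d^4 - 84*d^3 + 13*d^2 + 42*d + 9)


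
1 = 1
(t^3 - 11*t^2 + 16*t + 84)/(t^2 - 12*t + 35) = (t^2 - 4*t - 12)/(t - 5)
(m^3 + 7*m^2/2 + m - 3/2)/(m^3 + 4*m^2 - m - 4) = (2*m^2 + 5*m - 3)/(2*(m^2 + 3*m - 4))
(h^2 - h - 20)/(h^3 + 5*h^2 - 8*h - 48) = (h - 5)/(h^2 + h - 12)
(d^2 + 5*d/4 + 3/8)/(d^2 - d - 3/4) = (4*d + 3)/(2*(2*d - 3))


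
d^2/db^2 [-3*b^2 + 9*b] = -6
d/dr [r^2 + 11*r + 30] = 2*r + 11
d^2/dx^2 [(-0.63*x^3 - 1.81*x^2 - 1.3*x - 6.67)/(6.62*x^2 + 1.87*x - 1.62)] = (-87.04885*x^3 - 1858.86834*x^2 - 588.99414*x - 207.08891)/(290.117528*x^6 + 245.854884*x^5 - 143.53815*x^4 - 113.788565*x^3 + 35.12565*x^2 + 14.722884*x - 4.251528)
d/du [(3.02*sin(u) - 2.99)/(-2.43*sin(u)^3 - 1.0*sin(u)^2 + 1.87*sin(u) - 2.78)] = (14.6772*sin(u)^3 - 18.7771*sin(u)^2 - 5.98*sin(u) - 2.8043)*cos(u)/(5.9049*sin(u)^6 + 4.86*sin(u)^5 - 8.0882*sin(u)^4 + 9.7708*sin(u)^3 + 9.0569*sin(u)^2 - 10.3972*sin(u) + 7.7284)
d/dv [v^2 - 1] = 2*v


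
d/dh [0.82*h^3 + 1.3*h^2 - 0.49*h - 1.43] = 2.46*h^2 + 2.6*h - 0.49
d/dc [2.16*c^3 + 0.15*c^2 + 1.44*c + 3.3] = 6.48*c^2 + 0.3*c + 1.44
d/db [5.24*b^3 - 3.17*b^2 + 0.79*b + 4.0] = 15.72*b^2 - 6.34*b + 0.79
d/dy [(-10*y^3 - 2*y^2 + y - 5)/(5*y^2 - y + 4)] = (-50*y^4 + 20*y^3 - 123*y^2 + 34*y - 1)/(25*y^4 - 10*y^3 + 41*y^2 - 8*y + 16)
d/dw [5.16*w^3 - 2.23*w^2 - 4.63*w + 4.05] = 15.48*w^2 - 4.46*w - 4.63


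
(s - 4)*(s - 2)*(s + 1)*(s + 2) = s^4 - 3*s^3 - 8*s^2 + 12*s + 16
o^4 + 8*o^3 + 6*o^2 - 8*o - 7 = (o - 1)*(o + 1)^2*(o + 7)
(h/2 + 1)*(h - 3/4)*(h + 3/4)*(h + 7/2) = h^4/2 + 11*h^3/4 + 103*h^2/32 - 99*h/64 - 63/32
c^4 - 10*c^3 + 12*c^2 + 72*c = c*(c - 6)^2*(c + 2)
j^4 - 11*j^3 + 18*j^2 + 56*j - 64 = (j - 8)*(j - 4)*(j - 1)*(j + 2)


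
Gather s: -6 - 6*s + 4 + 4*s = -2*s - 2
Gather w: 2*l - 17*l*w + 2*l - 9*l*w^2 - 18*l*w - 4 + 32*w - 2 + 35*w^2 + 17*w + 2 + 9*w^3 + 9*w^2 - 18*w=4*l + 9*w^3 + w^2*(44 - 9*l) + w*(31 - 35*l) - 4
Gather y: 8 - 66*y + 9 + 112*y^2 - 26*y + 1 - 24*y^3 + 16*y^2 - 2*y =-24*y^3 + 128*y^2 - 94*y + 18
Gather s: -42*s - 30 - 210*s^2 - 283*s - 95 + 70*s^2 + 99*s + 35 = -140*s^2 - 226*s - 90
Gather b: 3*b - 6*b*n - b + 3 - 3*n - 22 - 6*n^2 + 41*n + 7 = b*(2 - 6*n) - 6*n^2 + 38*n - 12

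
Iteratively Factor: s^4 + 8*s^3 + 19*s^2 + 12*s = (s + 1)*(s^3 + 7*s^2 + 12*s) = s*(s + 1)*(s^2 + 7*s + 12) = s*(s + 1)*(s + 4)*(s + 3)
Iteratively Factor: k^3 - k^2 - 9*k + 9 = (k - 1)*(k^2 - 9) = (k - 3)*(k - 1)*(k + 3)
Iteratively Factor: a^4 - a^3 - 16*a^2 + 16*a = (a - 4)*(a^3 + 3*a^2 - 4*a) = a*(a - 4)*(a^2 + 3*a - 4) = a*(a - 4)*(a - 1)*(a + 4)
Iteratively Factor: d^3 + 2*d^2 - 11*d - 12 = (d - 3)*(d^2 + 5*d + 4) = (d - 3)*(d + 1)*(d + 4)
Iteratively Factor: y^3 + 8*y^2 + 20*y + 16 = (y + 2)*(y^2 + 6*y + 8) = (y + 2)*(y + 4)*(y + 2)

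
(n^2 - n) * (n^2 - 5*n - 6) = n^4 - 6*n^3 - n^2 + 6*n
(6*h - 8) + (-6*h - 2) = -10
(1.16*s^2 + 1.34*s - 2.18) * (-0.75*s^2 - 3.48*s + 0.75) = -0.87*s^4 - 5.0418*s^3 - 2.1582*s^2 + 8.5914*s - 1.635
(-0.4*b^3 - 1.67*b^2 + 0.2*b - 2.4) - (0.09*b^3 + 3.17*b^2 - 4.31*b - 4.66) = -0.49*b^3 - 4.84*b^2 + 4.51*b + 2.26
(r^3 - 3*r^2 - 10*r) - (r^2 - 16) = r^3 - 4*r^2 - 10*r + 16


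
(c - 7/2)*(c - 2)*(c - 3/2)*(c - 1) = c^4 - 8*c^3 + 89*c^2/4 - 103*c/4 + 21/2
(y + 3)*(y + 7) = y^2 + 10*y + 21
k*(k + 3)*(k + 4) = k^3 + 7*k^2 + 12*k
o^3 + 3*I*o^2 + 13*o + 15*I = (o - 3*I)*(o + I)*(o + 5*I)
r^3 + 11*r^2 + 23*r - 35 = (r - 1)*(r + 5)*(r + 7)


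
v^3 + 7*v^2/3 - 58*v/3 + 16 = (v - 8/3)*(v - 1)*(v + 6)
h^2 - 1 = (h - 1)*(h + 1)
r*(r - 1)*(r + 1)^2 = r^4 + r^3 - r^2 - r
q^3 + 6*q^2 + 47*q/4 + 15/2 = (q + 3/2)*(q + 2)*(q + 5/2)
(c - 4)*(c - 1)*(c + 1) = c^3 - 4*c^2 - c + 4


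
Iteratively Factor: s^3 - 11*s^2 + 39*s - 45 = (s - 3)*(s^2 - 8*s + 15) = (s - 3)^2*(s - 5)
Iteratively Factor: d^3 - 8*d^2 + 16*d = (d - 4)*(d^2 - 4*d) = d*(d - 4)*(d - 4)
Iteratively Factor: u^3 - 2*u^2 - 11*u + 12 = (u - 1)*(u^2 - u - 12) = (u - 4)*(u - 1)*(u + 3)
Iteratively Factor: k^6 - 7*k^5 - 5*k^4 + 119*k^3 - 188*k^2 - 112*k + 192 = (k - 4)*(k^5 - 3*k^4 - 17*k^3 + 51*k^2 + 16*k - 48) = (k - 4)*(k + 1)*(k^4 - 4*k^3 - 13*k^2 + 64*k - 48) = (k - 4)*(k - 1)*(k + 1)*(k^3 - 3*k^2 - 16*k + 48) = (k - 4)*(k - 1)*(k + 1)*(k + 4)*(k^2 - 7*k + 12) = (k - 4)*(k - 3)*(k - 1)*(k + 1)*(k + 4)*(k - 4)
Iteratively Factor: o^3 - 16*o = (o + 4)*(o^2 - 4*o) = (o - 4)*(o + 4)*(o)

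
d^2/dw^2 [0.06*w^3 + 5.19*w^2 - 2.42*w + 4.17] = 0.36*w + 10.38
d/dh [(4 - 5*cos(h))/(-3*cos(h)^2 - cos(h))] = (15*sin(h) - 4*sin(h)/cos(h)^2 - 24*tan(h))/(3*cos(h) + 1)^2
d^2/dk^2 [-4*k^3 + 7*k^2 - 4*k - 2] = 14 - 24*k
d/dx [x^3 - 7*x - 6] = 3*x^2 - 7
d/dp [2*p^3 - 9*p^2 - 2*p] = 6*p^2 - 18*p - 2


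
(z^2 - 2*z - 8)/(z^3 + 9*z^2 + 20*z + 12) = (z - 4)/(z^2 + 7*z + 6)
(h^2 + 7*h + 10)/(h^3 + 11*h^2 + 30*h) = (h + 2)/(h*(h + 6))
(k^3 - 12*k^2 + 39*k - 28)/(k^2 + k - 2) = (k^2 - 11*k + 28)/(k + 2)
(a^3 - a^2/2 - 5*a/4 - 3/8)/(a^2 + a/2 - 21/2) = (8*a^3 - 4*a^2 - 10*a - 3)/(4*(2*a^2 + a - 21))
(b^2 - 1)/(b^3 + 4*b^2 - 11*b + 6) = (b + 1)/(b^2 + 5*b - 6)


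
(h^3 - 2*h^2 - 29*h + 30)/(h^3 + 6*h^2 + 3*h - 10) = (h - 6)/(h + 2)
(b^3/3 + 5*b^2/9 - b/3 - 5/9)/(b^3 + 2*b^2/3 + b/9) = (3*b^3 + 5*b^2 - 3*b - 5)/(b*(9*b^2 + 6*b + 1))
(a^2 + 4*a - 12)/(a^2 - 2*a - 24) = (-a^2 - 4*a + 12)/(-a^2 + 2*a + 24)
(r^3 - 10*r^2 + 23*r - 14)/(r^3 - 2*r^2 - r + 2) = (r - 7)/(r + 1)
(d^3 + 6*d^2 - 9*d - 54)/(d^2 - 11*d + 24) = (d^2 + 9*d + 18)/(d - 8)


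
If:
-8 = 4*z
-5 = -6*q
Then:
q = 5/6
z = -2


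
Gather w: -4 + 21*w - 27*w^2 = -27*w^2 + 21*w - 4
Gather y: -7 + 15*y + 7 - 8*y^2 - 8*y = -8*y^2 + 7*y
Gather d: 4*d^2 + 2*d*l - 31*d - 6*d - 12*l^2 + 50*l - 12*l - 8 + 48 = 4*d^2 + d*(2*l - 37) - 12*l^2 + 38*l + 40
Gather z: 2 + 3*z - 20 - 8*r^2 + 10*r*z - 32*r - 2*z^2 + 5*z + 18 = -8*r^2 - 32*r - 2*z^2 + z*(10*r + 8)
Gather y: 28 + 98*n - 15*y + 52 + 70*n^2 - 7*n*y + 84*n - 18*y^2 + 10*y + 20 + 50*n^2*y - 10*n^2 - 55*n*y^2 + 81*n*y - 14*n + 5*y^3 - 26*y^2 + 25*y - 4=60*n^2 + 168*n + 5*y^3 + y^2*(-55*n - 44) + y*(50*n^2 + 74*n + 20) + 96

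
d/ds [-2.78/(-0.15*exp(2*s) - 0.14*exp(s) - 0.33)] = (-0.834*exp(s) - 0.3892)*exp(s)/(0.15*exp(2*s) + 0.14*exp(s) + 0.33)^2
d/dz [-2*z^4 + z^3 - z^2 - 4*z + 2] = -8*z^3 + 3*z^2 - 2*z - 4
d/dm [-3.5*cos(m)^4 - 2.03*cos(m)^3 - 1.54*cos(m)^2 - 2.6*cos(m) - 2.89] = (14.0*cos(m)^3 + 6.09*cos(m)^2 + 3.08*cos(m) + 2.6)*sin(m)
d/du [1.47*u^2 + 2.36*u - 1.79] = 2.94*u + 2.36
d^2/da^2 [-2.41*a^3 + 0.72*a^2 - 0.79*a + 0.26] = 1.44 - 14.46*a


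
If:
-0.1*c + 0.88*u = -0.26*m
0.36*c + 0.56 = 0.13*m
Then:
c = -1.41935483870968*u - 1.80645161290323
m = -3.93052109181141*u - 0.694789081885856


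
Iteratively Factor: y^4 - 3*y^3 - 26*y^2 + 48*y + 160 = (y + 2)*(y^3 - 5*y^2 - 16*y + 80) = (y - 4)*(y + 2)*(y^2 - y - 20) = (y - 4)*(y + 2)*(y + 4)*(y - 5)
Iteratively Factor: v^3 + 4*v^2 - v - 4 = (v + 1)*(v^2 + 3*v - 4) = (v - 1)*(v + 1)*(v + 4)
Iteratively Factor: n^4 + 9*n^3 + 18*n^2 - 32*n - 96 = (n - 2)*(n^3 + 11*n^2 + 40*n + 48) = (n - 2)*(n + 4)*(n^2 + 7*n + 12) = (n - 2)*(n + 3)*(n + 4)*(n + 4)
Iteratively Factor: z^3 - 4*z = (z)*(z^2 - 4) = z*(z - 2)*(z + 2)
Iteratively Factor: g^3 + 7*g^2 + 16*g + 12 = (g + 2)*(g^2 + 5*g + 6) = (g + 2)*(g + 3)*(g + 2)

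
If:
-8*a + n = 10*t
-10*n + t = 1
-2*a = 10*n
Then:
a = 50/59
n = -10/59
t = -41/59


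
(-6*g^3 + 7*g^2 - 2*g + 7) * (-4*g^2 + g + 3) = 24*g^5 - 34*g^4 - 3*g^3 - 9*g^2 + g + 21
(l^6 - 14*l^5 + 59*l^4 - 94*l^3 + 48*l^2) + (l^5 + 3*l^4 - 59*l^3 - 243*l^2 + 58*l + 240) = l^6 - 13*l^5 + 62*l^4 - 153*l^3 - 195*l^2 + 58*l + 240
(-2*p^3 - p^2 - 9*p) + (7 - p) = -2*p^3 - p^2 - 10*p + 7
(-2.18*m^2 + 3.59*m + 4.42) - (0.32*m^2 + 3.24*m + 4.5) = -2.5*m^2 + 0.35*m - 0.0800000000000001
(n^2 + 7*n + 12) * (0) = 0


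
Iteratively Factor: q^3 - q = (q + 1)*(q^2 - q) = q*(q + 1)*(q - 1)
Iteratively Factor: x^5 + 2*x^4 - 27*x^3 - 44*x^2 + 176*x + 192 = (x - 4)*(x^4 + 6*x^3 - 3*x^2 - 56*x - 48) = (x - 4)*(x - 3)*(x^3 + 9*x^2 + 24*x + 16) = (x - 4)*(x - 3)*(x + 1)*(x^2 + 8*x + 16) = (x - 4)*(x - 3)*(x + 1)*(x + 4)*(x + 4)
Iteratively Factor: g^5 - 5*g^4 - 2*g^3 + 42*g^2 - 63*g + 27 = (g - 1)*(g^4 - 4*g^3 - 6*g^2 + 36*g - 27) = (g - 3)*(g - 1)*(g^3 - g^2 - 9*g + 9) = (g - 3)*(g - 1)^2*(g^2 - 9) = (g - 3)*(g - 1)^2*(g + 3)*(g - 3)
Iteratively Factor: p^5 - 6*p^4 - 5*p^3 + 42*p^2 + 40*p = (p - 4)*(p^4 - 2*p^3 - 13*p^2 - 10*p) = (p - 5)*(p - 4)*(p^3 + 3*p^2 + 2*p) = p*(p - 5)*(p - 4)*(p^2 + 3*p + 2) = p*(p - 5)*(p - 4)*(p + 2)*(p + 1)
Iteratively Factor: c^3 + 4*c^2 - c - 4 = (c + 1)*(c^2 + 3*c - 4) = (c + 1)*(c + 4)*(c - 1)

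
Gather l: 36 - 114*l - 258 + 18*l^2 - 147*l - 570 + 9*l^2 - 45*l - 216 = 27*l^2 - 306*l - 1008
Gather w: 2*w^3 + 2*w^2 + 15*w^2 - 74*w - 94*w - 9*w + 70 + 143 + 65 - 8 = 2*w^3 + 17*w^2 - 177*w + 270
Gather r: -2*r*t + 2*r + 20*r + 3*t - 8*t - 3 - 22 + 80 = r*(22 - 2*t) - 5*t + 55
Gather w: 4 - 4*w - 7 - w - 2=-5*w - 5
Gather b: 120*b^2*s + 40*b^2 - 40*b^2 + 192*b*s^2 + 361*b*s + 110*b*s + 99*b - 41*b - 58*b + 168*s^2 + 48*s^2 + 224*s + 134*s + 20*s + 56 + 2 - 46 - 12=120*b^2*s + b*(192*s^2 + 471*s) + 216*s^2 + 378*s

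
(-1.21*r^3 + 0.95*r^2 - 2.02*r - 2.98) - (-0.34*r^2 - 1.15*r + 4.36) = -1.21*r^3 + 1.29*r^2 - 0.87*r - 7.34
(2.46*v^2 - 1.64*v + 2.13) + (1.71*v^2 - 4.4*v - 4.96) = 4.17*v^2 - 6.04*v - 2.83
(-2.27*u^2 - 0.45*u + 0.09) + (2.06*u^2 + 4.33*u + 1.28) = -0.21*u^2 + 3.88*u + 1.37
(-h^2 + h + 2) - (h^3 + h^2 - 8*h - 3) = -h^3 - 2*h^2 + 9*h + 5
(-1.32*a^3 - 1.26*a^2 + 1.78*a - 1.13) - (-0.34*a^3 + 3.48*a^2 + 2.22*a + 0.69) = -0.98*a^3 - 4.74*a^2 - 0.44*a - 1.82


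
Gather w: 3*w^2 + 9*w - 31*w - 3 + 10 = 3*w^2 - 22*w + 7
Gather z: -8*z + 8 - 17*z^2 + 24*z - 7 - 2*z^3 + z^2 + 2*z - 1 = -2*z^3 - 16*z^2 + 18*z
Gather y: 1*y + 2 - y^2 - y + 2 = 4 - y^2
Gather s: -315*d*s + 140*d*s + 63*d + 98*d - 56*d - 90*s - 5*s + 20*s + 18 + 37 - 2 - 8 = 105*d + s*(-175*d - 75) + 45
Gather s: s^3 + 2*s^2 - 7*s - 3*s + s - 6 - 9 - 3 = s^3 + 2*s^2 - 9*s - 18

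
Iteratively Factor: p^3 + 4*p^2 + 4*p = (p + 2)*(p^2 + 2*p) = p*(p + 2)*(p + 2)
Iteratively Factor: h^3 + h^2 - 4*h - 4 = (h + 2)*(h^2 - h - 2) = (h + 1)*(h + 2)*(h - 2)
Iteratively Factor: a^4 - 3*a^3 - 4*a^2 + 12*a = (a)*(a^3 - 3*a^2 - 4*a + 12) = a*(a + 2)*(a^2 - 5*a + 6) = a*(a - 2)*(a + 2)*(a - 3)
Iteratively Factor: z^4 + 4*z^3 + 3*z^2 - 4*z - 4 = (z + 2)*(z^3 + 2*z^2 - z - 2) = (z + 1)*(z + 2)*(z^2 + z - 2) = (z + 1)*(z + 2)^2*(z - 1)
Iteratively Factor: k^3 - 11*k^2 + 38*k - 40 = (k - 4)*(k^2 - 7*k + 10) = (k - 5)*(k - 4)*(k - 2)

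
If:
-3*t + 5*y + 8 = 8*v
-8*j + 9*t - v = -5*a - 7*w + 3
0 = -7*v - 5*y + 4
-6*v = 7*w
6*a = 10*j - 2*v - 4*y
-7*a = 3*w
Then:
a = 6849/30041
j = 14021/60082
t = 53883/60082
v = 37289/60082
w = -15981/30041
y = -4139/60082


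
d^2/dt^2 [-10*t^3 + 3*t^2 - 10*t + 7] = 6 - 60*t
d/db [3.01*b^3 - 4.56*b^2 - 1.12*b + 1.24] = 9.03*b^2 - 9.12*b - 1.12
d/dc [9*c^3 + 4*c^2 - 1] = c*(27*c + 8)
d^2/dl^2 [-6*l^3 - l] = -36*l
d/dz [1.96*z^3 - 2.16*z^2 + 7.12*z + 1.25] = 5.88*z^2 - 4.32*z + 7.12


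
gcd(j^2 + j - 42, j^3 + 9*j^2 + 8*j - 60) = 1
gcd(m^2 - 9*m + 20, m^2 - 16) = m - 4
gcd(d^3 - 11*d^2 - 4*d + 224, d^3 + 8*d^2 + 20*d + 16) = d + 4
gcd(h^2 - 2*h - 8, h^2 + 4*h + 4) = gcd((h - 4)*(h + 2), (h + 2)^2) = h + 2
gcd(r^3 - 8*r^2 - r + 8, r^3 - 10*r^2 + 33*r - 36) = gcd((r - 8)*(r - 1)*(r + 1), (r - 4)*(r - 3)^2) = 1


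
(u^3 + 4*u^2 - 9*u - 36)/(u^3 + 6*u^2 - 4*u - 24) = (u^3 + 4*u^2 - 9*u - 36)/(u^3 + 6*u^2 - 4*u - 24)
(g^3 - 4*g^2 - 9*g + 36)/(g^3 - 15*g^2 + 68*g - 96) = (g + 3)/(g - 8)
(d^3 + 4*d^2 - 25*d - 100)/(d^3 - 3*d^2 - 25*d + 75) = (d + 4)/(d - 3)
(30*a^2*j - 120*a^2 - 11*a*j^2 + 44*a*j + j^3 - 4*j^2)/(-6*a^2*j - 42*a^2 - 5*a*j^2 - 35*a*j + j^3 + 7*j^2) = (-5*a*j + 20*a + j^2 - 4*j)/(a*j + 7*a + j^2 + 7*j)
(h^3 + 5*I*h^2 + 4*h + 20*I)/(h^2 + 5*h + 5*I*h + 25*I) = (h^2 + 4)/(h + 5)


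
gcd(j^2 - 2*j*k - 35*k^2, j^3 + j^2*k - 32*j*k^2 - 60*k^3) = j + 5*k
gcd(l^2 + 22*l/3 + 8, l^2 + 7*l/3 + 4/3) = l + 4/3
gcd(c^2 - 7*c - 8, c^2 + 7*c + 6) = c + 1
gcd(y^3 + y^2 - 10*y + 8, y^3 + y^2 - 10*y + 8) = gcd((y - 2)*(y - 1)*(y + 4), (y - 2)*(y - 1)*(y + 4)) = y^3 + y^2 - 10*y + 8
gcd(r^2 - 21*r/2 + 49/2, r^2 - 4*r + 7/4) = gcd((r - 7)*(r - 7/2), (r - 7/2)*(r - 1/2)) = r - 7/2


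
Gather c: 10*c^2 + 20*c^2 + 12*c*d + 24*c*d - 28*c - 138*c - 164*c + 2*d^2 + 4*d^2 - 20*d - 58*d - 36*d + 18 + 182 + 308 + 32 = 30*c^2 + c*(36*d - 330) + 6*d^2 - 114*d + 540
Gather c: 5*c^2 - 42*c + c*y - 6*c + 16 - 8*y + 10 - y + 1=5*c^2 + c*(y - 48) - 9*y + 27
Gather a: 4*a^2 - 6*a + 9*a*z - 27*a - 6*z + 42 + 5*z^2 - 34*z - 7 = 4*a^2 + a*(9*z - 33) + 5*z^2 - 40*z + 35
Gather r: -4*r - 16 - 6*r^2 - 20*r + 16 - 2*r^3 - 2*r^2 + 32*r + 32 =-2*r^3 - 8*r^2 + 8*r + 32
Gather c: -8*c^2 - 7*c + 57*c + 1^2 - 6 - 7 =-8*c^2 + 50*c - 12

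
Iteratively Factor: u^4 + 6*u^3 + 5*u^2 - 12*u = (u)*(u^3 + 6*u^2 + 5*u - 12) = u*(u + 4)*(u^2 + 2*u - 3) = u*(u + 3)*(u + 4)*(u - 1)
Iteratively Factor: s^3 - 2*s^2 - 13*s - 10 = (s - 5)*(s^2 + 3*s + 2) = (s - 5)*(s + 2)*(s + 1)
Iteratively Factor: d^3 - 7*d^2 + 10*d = (d - 2)*(d^2 - 5*d) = (d - 5)*(d - 2)*(d)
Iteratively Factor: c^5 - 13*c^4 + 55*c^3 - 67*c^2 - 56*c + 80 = (c - 5)*(c^4 - 8*c^3 + 15*c^2 + 8*c - 16) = (c - 5)*(c - 4)*(c^3 - 4*c^2 - c + 4) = (c - 5)*(c - 4)*(c - 1)*(c^2 - 3*c - 4) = (c - 5)*(c - 4)*(c - 1)*(c + 1)*(c - 4)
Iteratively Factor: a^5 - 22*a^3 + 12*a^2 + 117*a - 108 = (a + 3)*(a^4 - 3*a^3 - 13*a^2 + 51*a - 36) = (a - 1)*(a + 3)*(a^3 - 2*a^2 - 15*a + 36) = (a - 3)*(a - 1)*(a + 3)*(a^2 + a - 12) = (a - 3)*(a - 1)*(a + 3)*(a + 4)*(a - 3)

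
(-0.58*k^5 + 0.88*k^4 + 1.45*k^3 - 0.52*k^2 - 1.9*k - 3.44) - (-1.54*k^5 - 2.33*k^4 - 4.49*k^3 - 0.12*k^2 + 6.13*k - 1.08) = 0.96*k^5 + 3.21*k^4 + 5.94*k^3 - 0.4*k^2 - 8.03*k - 2.36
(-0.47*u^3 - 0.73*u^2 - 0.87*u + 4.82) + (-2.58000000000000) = -0.47*u^3 - 0.73*u^2 - 0.87*u + 2.24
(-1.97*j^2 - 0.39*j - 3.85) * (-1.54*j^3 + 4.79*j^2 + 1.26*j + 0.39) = 3.0338*j^5 - 8.8357*j^4 + 1.5787*j^3 - 19.7012*j^2 - 5.0031*j - 1.5015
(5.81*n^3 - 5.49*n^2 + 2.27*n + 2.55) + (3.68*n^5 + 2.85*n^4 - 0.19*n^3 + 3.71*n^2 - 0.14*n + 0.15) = 3.68*n^5 + 2.85*n^4 + 5.62*n^3 - 1.78*n^2 + 2.13*n + 2.7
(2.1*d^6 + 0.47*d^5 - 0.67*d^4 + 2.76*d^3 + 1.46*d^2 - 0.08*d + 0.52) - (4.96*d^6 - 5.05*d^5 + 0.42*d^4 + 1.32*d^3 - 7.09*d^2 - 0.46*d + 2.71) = -2.86*d^6 + 5.52*d^5 - 1.09*d^4 + 1.44*d^3 + 8.55*d^2 + 0.38*d - 2.19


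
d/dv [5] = 0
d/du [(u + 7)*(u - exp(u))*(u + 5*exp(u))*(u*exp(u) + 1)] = (1 - exp(u))*(u + 7)*(u + 5*exp(u))*(u*exp(u) + 1) + (u + 1)*(u + 7)*(u - exp(u))*(u + 5*exp(u))*exp(u) + (u + 7)*(u - exp(u))*(u*exp(u) + 1)*(5*exp(u) + 1) + (u - exp(u))*(u + 5*exp(u))*(u*exp(u) + 1)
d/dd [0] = 0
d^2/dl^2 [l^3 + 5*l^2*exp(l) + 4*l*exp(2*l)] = 5*l^2*exp(l) + 16*l*exp(2*l) + 20*l*exp(l) + 6*l + 16*exp(2*l) + 10*exp(l)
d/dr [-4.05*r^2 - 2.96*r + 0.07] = -8.1*r - 2.96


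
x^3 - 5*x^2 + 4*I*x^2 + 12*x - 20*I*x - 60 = (x - 5)*(x - 2*I)*(x + 6*I)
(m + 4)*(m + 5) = m^2 + 9*m + 20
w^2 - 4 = (w - 2)*(w + 2)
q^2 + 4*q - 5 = (q - 1)*(q + 5)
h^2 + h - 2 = (h - 1)*(h + 2)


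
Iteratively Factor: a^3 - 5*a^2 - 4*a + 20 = (a - 5)*(a^2 - 4) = (a - 5)*(a - 2)*(a + 2)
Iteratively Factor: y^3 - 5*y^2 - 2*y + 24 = (y + 2)*(y^2 - 7*y + 12) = (y - 3)*(y + 2)*(y - 4)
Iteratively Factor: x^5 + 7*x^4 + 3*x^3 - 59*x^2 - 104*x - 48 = (x - 3)*(x^4 + 10*x^3 + 33*x^2 + 40*x + 16) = (x - 3)*(x + 1)*(x^3 + 9*x^2 + 24*x + 16) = (x - 3)*(x + 1)*(x + 4)*(x^2 + 5*x + 4) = (x - 3)*(x + 1)^2*(x + 4)*(x + 4)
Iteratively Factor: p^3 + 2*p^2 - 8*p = (p - 2)*(p^2 + 4*p) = p*(p - 2)*(p + 4)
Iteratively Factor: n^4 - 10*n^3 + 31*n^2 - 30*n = (n - 2)*(n^3 - 8*n^2 + 15*n) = n*(n - 2)*(n^2 - 8*n + 15) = n*(n - 5)*(n - 2)*(n - 3)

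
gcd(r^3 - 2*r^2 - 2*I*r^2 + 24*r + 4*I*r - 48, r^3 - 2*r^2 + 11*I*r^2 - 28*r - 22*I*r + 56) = r^2 + r*(-2 + 4*I) - 8*I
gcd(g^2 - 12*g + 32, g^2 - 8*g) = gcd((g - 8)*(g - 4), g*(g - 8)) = g - 8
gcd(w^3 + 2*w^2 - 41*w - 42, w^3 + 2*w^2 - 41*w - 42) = w^3 + 2*w^2 - 41*w - 42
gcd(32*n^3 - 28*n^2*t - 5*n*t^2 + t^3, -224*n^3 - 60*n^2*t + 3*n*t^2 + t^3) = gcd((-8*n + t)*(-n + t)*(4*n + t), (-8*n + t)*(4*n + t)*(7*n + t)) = -32*n^2 - 4*n*t + t^2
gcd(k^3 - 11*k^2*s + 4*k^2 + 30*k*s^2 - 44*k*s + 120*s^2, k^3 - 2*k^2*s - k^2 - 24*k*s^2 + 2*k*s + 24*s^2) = -k + 6*s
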